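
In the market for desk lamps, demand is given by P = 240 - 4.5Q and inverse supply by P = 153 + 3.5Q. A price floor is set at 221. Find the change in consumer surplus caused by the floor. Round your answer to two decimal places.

Free-market equilibrium: 240 - 4.5Q = 153 + 3.5Q gives Q* = 10.875, P* = 191.0625.
At P = 221, buyers demand (240 - 221)/4.5 = 4.2222 while sellers would supply more, so the quantity traded is 4.2222 at price 221.
CS goes from (1/2)(10.875)(48.9375) = 266.0977 to 40.1111 (computed as (240 - 221)(4.2222) - (1/2)(4.5)(4.2222)^2), a change of -225.9865.

-225.99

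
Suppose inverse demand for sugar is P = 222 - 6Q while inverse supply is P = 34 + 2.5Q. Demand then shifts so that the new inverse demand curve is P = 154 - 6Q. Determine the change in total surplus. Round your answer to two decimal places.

Initial equilibrium: Q_0 = 22.1176, P_0 = 89.2941; CS_0 = (1/2)(22.1176)(132.7059) = 1467.5709, PS_0 = (1/2)(22.1176)(55.2941) = 611.4879.
New equilibrium: 154 - 6Q = 34 + 2.5Q gives Q_1 = 14.1176, P_1 = 69.2941; CS_1 = 597.9239, PS_1 = 249.1349.
Change in total surplus = (597.9239 + 249.1349) - (1467.5709 + 611.4879) = -1232.

-1232.00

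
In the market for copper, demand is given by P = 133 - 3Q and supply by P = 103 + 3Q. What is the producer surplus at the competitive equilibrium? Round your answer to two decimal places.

37.50

Equilibrium: 133 - 3Q = 103 + 3Q, so Q* = 5 and P* = 118.
PS is the area between P* and the supply curve from 0 to Q*: (1/2)(5)(15) = 37.5.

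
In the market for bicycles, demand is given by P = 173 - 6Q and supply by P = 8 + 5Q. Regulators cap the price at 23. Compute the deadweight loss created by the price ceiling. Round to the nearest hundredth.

Without the control, 173 - 6Q = 8 + 5Q so Q* = 15 and P* = 83.
At the ceiling price 23, quantity supplied is (23 - 8)/5 = 3; supply is the short side, so Q = 3 trades at P = 23.
The lost-trades triangle has base Q* - 3 = 12 and height equal to the gap between the curves at Q = 3, which is 155 - 23 = 132. DWL = (1/2)(12)(132) = 792.

792.00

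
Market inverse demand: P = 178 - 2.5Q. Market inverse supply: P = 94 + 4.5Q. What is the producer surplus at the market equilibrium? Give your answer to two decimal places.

324.00

Equilibrium: 178 - 2.5Q = 94 + 4.5Q, so Q* = 12 and P* = 148.
Producer surplus is the triangle above supply below P*: (1/2)(12)(148 - 94) = (1/2)(12)(54) = 324.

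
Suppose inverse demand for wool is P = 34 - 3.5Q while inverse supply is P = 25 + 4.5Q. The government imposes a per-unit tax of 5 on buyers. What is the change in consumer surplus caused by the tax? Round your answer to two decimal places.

-1.78

Without the tax, 34 - 3.5Q = 25 + 4.5Q so Q* = 1.125 and P* = 30.0625.
A tax on buyers shifts demand down by 5: (34 - 5) - 3.5Q = 25 + 4.5Q, so Q_t = 0.5. Buyers pay P_b = 32.25; sellers receive P_s = P_b - 5 = 27.25.
Consumers lose the trapezoid between P* and P_b out to Q_t plus the triangle from Q_t to Q*: change in CS = 0.4375 - 2.2148 = -1.7773.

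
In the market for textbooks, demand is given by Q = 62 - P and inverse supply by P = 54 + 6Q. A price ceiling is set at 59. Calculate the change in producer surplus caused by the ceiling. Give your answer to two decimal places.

-1.84

Rewriting demand in inverse form: P = 62 - Q.
Without the control, 62 - Q = 54 + 6Q so Q* = 1.1429 and P* = 60.8571.
At the ceiling price 59, quantity supplied is (59 - 54)/6 = 0.8333; supply is the short side, so Q = 0.8333 trades at P = 59.
PS goes from (1/2)(1.1429)(6.8571) = 3.9184 to 2.0833 (computed as (59 - 54)(0.8333) - (1/2)(6)(0.8333)^2), a change of -1.835.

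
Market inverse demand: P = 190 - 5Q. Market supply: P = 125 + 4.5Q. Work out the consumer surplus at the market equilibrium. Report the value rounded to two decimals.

117.04

Equilibrium: 190 - 5Q = 125 + 4.5Q, so Q* = 6.8421 and P* = 155.7895.
CS is the area between the demand curve and P* from 0 to Q*: (1/2)(6.8421)(34.2105) = 117.036.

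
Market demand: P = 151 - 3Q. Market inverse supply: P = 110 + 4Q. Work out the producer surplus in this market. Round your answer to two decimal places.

68.61

Set 151 - 3Q = 110 + 4Q, which gives 41 = 7Q, so Q* = 5.8571 and P* = 151 - 3(5.8571) = 133.4286.
PS is the area between P* and the supply curve from 0 to Q*: (1/2)(5.8571)(23.4286) = 68.6122.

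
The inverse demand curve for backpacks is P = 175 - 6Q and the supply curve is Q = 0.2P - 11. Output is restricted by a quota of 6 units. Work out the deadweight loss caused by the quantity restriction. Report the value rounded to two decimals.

Rewriting supply in inverse form: P = 55 + 5Q.
Without the quota, 175 - 6Q = 55 + 5Q gives Q* = 10.9091.
At Q = 6 the demand price is 175 - 6(6) = 139 and the supply price is 55 + 5(6) = 85.
DWL = (1/2)(gap between curves at 6) x (Q* - 6) = (1/2)(54)(4.9091) = 132.5455.

132.55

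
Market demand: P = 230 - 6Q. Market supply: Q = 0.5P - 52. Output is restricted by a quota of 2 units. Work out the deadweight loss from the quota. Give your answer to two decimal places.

756.25

Rewriting supply in inverse form: P = 104 + 2Q.
Unrestricted equilibrium: Q* = (230 - 104)/(6 + 2) = 15.75.
At Q = 2 the demand price is 230 - 6(2) = 218 and the supply price is 104 + 2(2) = 108.
Deadweight loss is the triangle between the curves from 2 to 15.75: (1/2)(218 - 108)(15.75 - 2) = 756.25.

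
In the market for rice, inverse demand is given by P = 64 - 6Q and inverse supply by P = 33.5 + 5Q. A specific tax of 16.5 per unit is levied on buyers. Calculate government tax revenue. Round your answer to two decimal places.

21.00

Pre-tax equilibrium: 64 - 6Q = 33.5 + 5Q gives Q* = 2.7727, P* = 47.3636.
A tax on buyers shifts demand down by 16.5: (64 - 16.5) - 6Q = 33.5 + 5Q, so Q_t = 1.2727. Buyers pay P_b = 56.3636; sellers receive P_s = P_b - 16.5 = 39.8636.
Tax revenue = t x Q_t = 16.5 x 1.2727 = 21.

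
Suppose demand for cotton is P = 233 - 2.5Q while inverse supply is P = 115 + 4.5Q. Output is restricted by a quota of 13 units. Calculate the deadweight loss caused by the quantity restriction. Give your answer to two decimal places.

52.07

Unrestricted equilibrium: Q* = (233 - 115)/(2.5 + 4.5) = 16.8571.
At Q = 13 the demand price is 233 - 2.5(13) = 200.5 and the supply price is 115 + 4.5(13) = 173.5.
Deadweight loss is the triangle between the curves from 13 to 16.8571: (1/2)(200.5 - 173.5)(16.8571 - 13) = 52.0714.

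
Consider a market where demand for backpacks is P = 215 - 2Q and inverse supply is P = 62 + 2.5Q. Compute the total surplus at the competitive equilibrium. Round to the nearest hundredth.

2601.00

Setting demand equal to supply, 153 = 4.5Q, so Q* = 34 and P* = 147.
Total surplus is the full triangle between the curves from 0 to Q*: (1/2)(34)(215 - 62) = 2601.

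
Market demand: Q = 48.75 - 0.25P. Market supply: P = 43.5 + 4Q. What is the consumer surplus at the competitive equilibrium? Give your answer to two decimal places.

717.26

Rewriting demand in inverse form: P = 195 - 4Q.
Equilibrium: 195 - 4Q = 43.5 + 4Q, so Q* = 18.9375 and P* = 119.25.
CS is the area between the demand curve and P* from 0 to Q*: (1/2)(18.9375)(75.75) = 717.2578.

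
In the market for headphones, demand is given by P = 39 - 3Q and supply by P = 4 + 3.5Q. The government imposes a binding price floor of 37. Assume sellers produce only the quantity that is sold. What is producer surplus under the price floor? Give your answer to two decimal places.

Free-market equilibrium: 39 - 3Q = 4 + 3.5Q gives Q* = 5.3846, P* = 22.8462.
At P = 37, buyers demand (39 - 37)/3 = 0.6667 while sellers would supply more, so the quantity traded is 0.6667 at price 37.
The supply price at Q = 0.6667 is 6.3333. PS is the trapezoid between 37 and supply over [0, 0.6667]: (1/2)[(37 - 4) + (37 - 6.3333)](0.6667) = 21.2222.

21.22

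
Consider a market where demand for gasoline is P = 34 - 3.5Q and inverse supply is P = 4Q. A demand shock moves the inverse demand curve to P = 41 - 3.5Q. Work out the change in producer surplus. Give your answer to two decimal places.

Initial equilibrium: Q_0 = 4.5333, P_0 = 18.1333; CS_0 = (1/2)(4.5333)(15.8667) = 35.9644, PS_0 = (1/2)(4.5333)(18.1333) = 41.1022.
New equilibrium: 41 - 3.5Q = 4Q gives Q_1 = 5.4667, P_1 = 21.8667; CS_1 = 52.2978, PS_1 = 59.7689.
Change in producer surplus = 59.7689 - 41.1022 = 18.6667.

18.67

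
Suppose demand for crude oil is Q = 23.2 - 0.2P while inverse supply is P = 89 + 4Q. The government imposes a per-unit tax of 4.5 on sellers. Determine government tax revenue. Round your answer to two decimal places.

11.25

Rewriting demand in inverse form: P = 116 - 5Q.
Without the tax, 116 - 5Q = 89 + 4Q so Q* = 3 and P* = 101.
With the tax, sellers need 4.5 more per unit: 116 - 5Q = 89 + 4Q + 4.5, so Q_t = 2.5. Buyers pay P_b = 103.5; sellers receive P_s = P_b - 4.5 = 99.
Tax revenue = t x Q_t = 4.5 x 2.5 = 11.25.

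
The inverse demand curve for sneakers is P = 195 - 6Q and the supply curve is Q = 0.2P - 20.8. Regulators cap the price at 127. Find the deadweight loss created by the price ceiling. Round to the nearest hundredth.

Rewriting supply in inverse form: P = 104 + 5Q.
Free-market equilibrium: 195 - 6Q = 104 + 5Q gives Q* = 8.2727, P* = 145.3636.
At P = 127, sellers supply (127 - 104)/5 = 4.6 while buyers want more, so the quantity traded is 4.6 at price 127.
At Q = 4.6 the demand price is 167.4 and the supply price is 127. Deadweight loss is the triangle between the curves from 4.6 to 8.2727: (1/2)(167.4 - 127)(8.2727 - 4.6) = 74.1891.

74.19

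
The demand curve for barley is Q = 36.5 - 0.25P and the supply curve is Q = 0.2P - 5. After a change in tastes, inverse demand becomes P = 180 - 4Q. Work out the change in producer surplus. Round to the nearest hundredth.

289.63

Rewriting demand in inverse form: P = 146 - 4Q.
Rewriting supply in inverse form: P = 25 + 5Q.
Initial equilibrium: Q_0 = 13.4444, P_0 = 92.2222; CS_0 = (1/2)(13.4444)(53.7778) = 361.5062, PS_0 = (1/2)(13.4444)(67.2222) = 451.8827.
New equilibrium: 180 - 4Q = 25 + 5Q gives Q_1 = 17.2222, P_1 = 111.1111; CS_1 = 593.2099, PS_1 = 741.5123.
Change in producer surplus = 741.5123 - 451.8827 = 289.6296.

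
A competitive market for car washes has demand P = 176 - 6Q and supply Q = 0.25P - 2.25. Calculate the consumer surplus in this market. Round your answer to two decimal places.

Rewriting supply in inverse form: P = 9 + 4Q.
Equilibrium: 176 - 6Q = 9 + 4Q, so Q* = 16.7 and P* = 75.8.
The demand choke price is 176, so CS = (1/2)(Q*)(176 - P*) = (1/2)(16.7)(100.2) = 836.67.

836.67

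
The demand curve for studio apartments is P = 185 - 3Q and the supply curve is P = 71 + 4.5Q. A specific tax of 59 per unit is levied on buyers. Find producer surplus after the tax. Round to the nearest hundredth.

121.00

Without the tax, 185 - 3Q = 71 + 4.5Q so Q* = 15.2 and P* = 139.4.
With the tax, buyers' net willingness to pay falls by 59: (185 - 59) - 3Q = 71 + 4.5Q, so Q_t = 7.3333. Buyers pay P_b = 163; sellers receive P_s = P_b - 59 = 104.
PS = (1/2)(Q_t)(P_s - 71) = (1/2)(7.3333)(33) = 121.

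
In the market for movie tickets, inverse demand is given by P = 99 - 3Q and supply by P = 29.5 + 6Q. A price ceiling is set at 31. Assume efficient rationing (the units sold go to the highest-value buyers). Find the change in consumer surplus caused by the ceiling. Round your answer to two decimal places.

-72.54

Without the control, 99 - 3Q = 29.5 + 6Q so Q* = 7.7222 and P* = 75.8333.
At the ceiling price 31, quantity supplied is (31 - 29.5)/6 = 0.25; supply is the short side, so Q = 0.25 trades at P = 31.
CS goes from (1/2)(7.7222)(23.1667) = 89.4491 to 16.9062 (computed as (99 - 31)(0.25) - (1/2)(3)(0.25)^2), a change of -72.5428.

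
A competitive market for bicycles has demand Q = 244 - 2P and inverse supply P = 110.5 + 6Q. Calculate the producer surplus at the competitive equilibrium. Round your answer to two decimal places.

9.39

Rewriting demand in inverse form: P = 122 - 0.5Q.
Setting demand equal to supply, 11.5 = 6.5Q, so Q* = 1.7692 and P* = 121.1154.
The supply curve's price intercept is 110.5, so PS = (1/2)(Q*)(P* - 110.5) = (1/2)(1.7692)(10.6154) = 9.3905.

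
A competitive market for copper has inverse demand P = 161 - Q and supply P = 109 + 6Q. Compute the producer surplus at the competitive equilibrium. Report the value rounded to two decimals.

Equilibrium: 161 - Q = 109 + 6Q, so Q* = 7.4286 and P* = 153.5714.
PS is the area between P* and the supply curve from 0 to Q*: (1/2)(7.4286)(44.5714) = 165.551.

165.55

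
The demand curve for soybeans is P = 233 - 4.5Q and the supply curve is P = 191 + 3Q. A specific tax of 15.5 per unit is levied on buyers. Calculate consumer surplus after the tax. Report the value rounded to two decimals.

Pre-tax equilibrium: 233 - 4.5Q = 191 + 3Q gives Q* = 5.6, P* = 207.8.
A tax on buyers shifts demand down by 15.5: (233 - 15.5) - 4.5Q = 191 + 3Q, so Q_t = 3.5333. Buyers pay P_b = 217.1; sellers receive P_s = P_b - 15.5 = 201.6.
Consumer surplus is the triangle under demand above P_b: (1/2)(3.5333)(233 - 217.1) = 28.09.

28.09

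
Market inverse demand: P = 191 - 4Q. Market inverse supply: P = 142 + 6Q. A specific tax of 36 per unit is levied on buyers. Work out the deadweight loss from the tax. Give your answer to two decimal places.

64.80

Pre-tax equilibrium: 191 - 4Q = 142 + 6Q gives Q* = 4.9, P* = 171.4.
A tax on buyers shifts demand down by 36: (191 - 36) - 4Q = 142 + 6Q, so Q_t = 1.3. Buyers pay P_b = 185.8; sellers receive P_s = P_b - 36 = 149.8.
Deadweight loss is the triangle between the curves from Q_t to Q*: (1/2)(4.9 - 1.3)(36) = 64.8.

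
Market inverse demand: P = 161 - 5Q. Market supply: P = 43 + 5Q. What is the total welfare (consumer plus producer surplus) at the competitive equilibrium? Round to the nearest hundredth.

Set 161 - 5Q = 43 + 5Q, which gives 118 = 10Q, so Q* = 11.8 and P* = 161 - 5(11.8) = 102.
CS = (1/2)(11.8)(59) = 348.1 and PS = (1/2)(11.8)(59) = 348.1, so total surplus = 696.2.

696.20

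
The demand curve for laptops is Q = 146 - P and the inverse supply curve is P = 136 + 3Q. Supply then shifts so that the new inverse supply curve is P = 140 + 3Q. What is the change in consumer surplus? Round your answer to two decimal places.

Rewriting demand in inverse form: P = 146 - Q.
Initial equilibrium: Q_0 = 2.5, P_0 = 143.5; CS_0 = (1/2)(2.5)(2.5) = 3.125, PS_0 = (1/2)(2.5)(7.5) = 9.375.
New equilibrium: 146 - Q = 140 + 3Q gives Q_1 = 1.5, P_1 = 144.5; CS_1 = 1.125, PS_1 = 3.375.
Change in consumer surplus = 1.125 - 3.125 = -2.

-2.00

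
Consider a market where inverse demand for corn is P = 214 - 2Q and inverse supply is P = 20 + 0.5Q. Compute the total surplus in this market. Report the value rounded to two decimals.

Equilibrium: 214 - 2Q = 20 + 0.5Q, so Q* = 77.6 and P* = 58.8.
Total surplus is the full triangle between the curves from 0 to Q*: (1/2)(77.6)(214 - 20) = 7527.2.

7527.20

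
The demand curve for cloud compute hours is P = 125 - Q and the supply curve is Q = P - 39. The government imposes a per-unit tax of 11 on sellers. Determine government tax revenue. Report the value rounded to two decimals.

Rewriting supply in inverse form: P = 39 + Q.
Without the tax, 125 - Q = 39 + Q so Q* = 43 and P* = 82.
A tax on sellers shifts supply up by 11: 125 - Q = 39 + Q + 11, so Q_t = 37.5. Buyers pay P_b = 87.5; sellers receive P_s = P_b - 11 = 76.5.
Revenue is the tax times quantity traded: 11 x 37.5 = 412.5.

412.50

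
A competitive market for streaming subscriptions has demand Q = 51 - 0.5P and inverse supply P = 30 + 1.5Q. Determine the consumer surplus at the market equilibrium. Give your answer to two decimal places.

Rewriting demand in inverse form: P = 102 - 2Q.
Equilibrium: 102 - 2Q = 30 + 1.5Q, so Q* = 20.5714 and P* = 60.8571.
Consumer surplus is the triangle under demand above P*: (1/2)(20.5714)(102 - 60.8571) = (1/2)(20.5714)(41.1429) = 423.1837.

423.18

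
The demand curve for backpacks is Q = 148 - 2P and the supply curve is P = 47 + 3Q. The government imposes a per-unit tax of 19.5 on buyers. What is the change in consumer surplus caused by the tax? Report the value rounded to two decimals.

-13.73

Rewriting demand in inverse form: P = 74 - 0.5Q.
Without the tax, 74 - 0.5Q = 47 + 3Q so Q* = 7.7143 and P* = 70.1429.
A tax on buyers shifts demand down by 19.5: (74 - 19.5) - 0.5Q = 47 + 3Q, so Q_t = 2.1429. Buyers pay P_b = 72.9286; sellers receive P_s = P_b - 19.5 = 53.4286.
CS falls from (1/2)(7.7143)(3.8571) = 14.8776 to (1/2)(2.1429)(1.0714) = 1.148, a change of -13.7296.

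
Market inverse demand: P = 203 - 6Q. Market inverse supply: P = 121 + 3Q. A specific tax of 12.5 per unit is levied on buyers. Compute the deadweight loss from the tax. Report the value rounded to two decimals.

8.68

Without the tax, 203 - 6Q = 121 + 3Q so Q* = 9.1111 and P* = 148.3333.
A tax on buyers shifts demand down by 12.5: (203 - 12.5) - 6Q = 121 + 3Q, so Q_t = 7.7222. Buyers pay P_b = 156.6667; sellers receive P_s = P_b - 12.5 = 144.1667.
Deadweight loss is the triangle between the curves from Q_t to Q*: (1/2)(9.1111 - 7.7222)(12.5) = 8.6806.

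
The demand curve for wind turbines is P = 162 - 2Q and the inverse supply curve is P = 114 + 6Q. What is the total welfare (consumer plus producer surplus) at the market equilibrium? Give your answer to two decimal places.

144.00

Equilibrium: 162 - 2Q = 114 + 6Q, so Q* = 6 and P* = 150.
CS = (1/2)(6)(12) = 36 and PS = (1/2)(6)(36) = 108, so total surplus = 144.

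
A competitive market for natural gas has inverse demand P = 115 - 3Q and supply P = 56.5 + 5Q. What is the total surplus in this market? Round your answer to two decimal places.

Equilibrium: 115 - 3Q = 56.5 + 5Q, so Q* = 7.3125 and P* = 93.0625.
CS = (1/2)(7.3125)(21.9375) = 80.209 and PS = (1/2)(7.3125)(36.5625) = 133.6816, so total surplus = 213.8906.

213.89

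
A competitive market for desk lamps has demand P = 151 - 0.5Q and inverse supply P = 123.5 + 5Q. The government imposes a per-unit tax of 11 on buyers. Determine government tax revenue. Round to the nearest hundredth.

Without the tax, 151 - 0.5Q = 123.5 + 5Q so Q* = 5 and P* = 148.5.
With the tax, buyers' net willingness to pay falls by 11: (151 - 11) - 0.5Q = 123.5 + 5Q, so Q_t = 3. Buyers pay P_b = 149.5; sellers receive P_s = P_b - 11 = 138.5.
Revenue is the tax times quantity traded: 11 x 3 = 33.

33.00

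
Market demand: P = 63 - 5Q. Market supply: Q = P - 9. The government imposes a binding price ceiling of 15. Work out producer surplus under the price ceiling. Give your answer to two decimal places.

Rewriting supply in inverse form: P = 9 + Q.
Without the control, 63 - 5Q = 9 + Q so Q* = 9 and P* = 18.
At P = 15, sellers supply (15 - 9)/1 = 6 while buyers want more, so the quantity traded is 6 at price 15.
PS is the triangle above supply below 15: (1/2)(6)(15 - 9) = 18.

18.00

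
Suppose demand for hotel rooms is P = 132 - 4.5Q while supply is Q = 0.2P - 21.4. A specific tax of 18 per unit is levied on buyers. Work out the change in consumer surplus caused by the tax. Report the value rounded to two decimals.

-14.36

Rewriting supply in inverse form: P = 107 + 5Q.
Pre-tax equilibrium: 132 - 4.5Q = 107 + 5Q gives Q* = 2.6316, P* = 120.1579.
A tax on buyers shifts demand down by 18: (132 - 18) - 4.5Q = 107 + 5Q, so Q_t = 0.7368. Buyers pay P_b = 128.6842; sellers receive P_s = P_b - 18 = 110.6842.
Consumers lose the trapezoid between P* and P_b out to Q_t plus the triangle from Q_t to Q*: change in CS = 1.2216 - 15.5817 = -14.3601.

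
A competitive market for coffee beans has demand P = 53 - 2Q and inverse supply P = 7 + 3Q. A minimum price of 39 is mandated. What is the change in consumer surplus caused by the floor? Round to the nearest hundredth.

Without the control, 53 - 2Q = 7 + 3Q so Q* = 9.2 and P* = 34.6.
At the floor price 39, quantity demanded is (53 - 39)/2 = 7; demand is the short side, so Q = 7 trades at P = 39.
CS goes from (1/2)(9.2)(18.4) = 84.64 to 49 (computed as (53 - 39)(7) - (1/2)(2)(7)^2), a change of -35.64.

-35.64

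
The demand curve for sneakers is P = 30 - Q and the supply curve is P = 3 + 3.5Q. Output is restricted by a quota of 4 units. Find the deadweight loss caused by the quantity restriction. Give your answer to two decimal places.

Unrestricted equilibrium: Q* = (30 - 3)/(1 + 3.5) = 6.
At Q = 4 the demand price is 30 - (4) = 26 and the supply price is 3 + 3.5(4) = 17.
DWL = (1/2)(gap between curves at 4) x (Q* - 4) = (1/2)(9)(2) = 9.

9.00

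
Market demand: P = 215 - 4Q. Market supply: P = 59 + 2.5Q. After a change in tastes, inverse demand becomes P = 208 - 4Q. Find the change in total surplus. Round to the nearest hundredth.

-164.23

Initial equilibrium: Q_0 = 24, P_0 = 119; CS_0 = (1/2)(24)(96) = 1152, PS_0 = (1/2)(24)(60) = 720.
New equilibrium: 208 - 4Q = 59 + 2.5Q gives Q_1 = 22.9231, P_1 = 116.3077; CS_1 = 1050.9349, PS_1 = 656.8343.
Change in total surplus = (1050.9349 + 656.8343) - (1152 + 720) = -164.2308.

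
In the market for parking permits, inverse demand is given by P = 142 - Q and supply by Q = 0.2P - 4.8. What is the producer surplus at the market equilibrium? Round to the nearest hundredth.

Rewriting supply in inverse form: P = 24 + 5Q.
Equilibrium: 142 - Q = 24 + 5Q, so Q* = 19.6667 and P* = 122.3333.
The supply curve's price intercept is 24, so PS = (1/2)(Q*)(P* - 24) = (1/2)(19.6667)(98.3333) = 966.9444.

966.94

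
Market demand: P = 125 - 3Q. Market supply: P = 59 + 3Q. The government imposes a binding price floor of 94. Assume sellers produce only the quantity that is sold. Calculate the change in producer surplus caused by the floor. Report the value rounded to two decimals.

Free-market equilibrium: 125 - 3Q = 59 + 3Q gives Q* = 11, P* = 92.
At the floor price 94, quantity demanded is (125 - 94)/3 = 10.3333; demand is the short side, so Q = 10.3333 trades at P = 94.
PS goes from (1/2)(11)(33) = 181.5 to 201.5 (computed as (94 - 59)(10.3333) - (1/2)(3)(10.3333)^2), a change of 20.

20.00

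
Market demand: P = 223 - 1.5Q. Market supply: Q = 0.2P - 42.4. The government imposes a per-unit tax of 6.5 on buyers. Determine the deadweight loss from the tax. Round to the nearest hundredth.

Rewriting supply in inverse form: P = 212 + 5Q.
Without the tax, 223 - 1.5Q = 212 + 5Q so Q* = 1.6923 and P* = 220.4615.
A tax on buyers shifts demand down by 6.5: (223 - 6.5) - 1.5Q = 212 + 5Q, so Q_t = 0.6923. Buyers pay P_b = 221.9615; sellers receive P_s = P_b - 6.5 = 215.4615.
Deadweight loss is the triangle between the curves from Q_t to Q*: (1/2)(1.6923 - 0.6923)(6.5) = 3.25.

3.25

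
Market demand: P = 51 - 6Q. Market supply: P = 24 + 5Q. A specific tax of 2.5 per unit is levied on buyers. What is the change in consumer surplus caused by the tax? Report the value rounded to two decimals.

Without the tax, 51 - 6Q = 24 + 5Q so Q* = 2.4545 and P* = 36.2727.
With the tax, buyers' net willingness to pay falls by 2.5: (51 - 2.5) - 6Q = 24 + 5Q, so Q_t = 2.2273. Buyers pay P_b = 37.6364; sellers receive P_s = P_b - 2.5 = 35.1364.
Consumers lose the trapezoid between P* and P_b out to Q_t plus the triangle from Q_t to Q*: change in CS = 14.8822 - 18.0744 = -3.1921.

-3.19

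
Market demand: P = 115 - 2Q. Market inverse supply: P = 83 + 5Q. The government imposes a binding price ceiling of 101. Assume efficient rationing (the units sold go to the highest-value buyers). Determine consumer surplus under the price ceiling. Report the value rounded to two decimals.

Free-market equilibrium: 115 - 2Q = 83 + 5Q gives Q* = 4.5714, P* = 105.8571.
At P = 101, sellers supply (101 - 83)/5 = 3.6 while buyers want more, so the quantity traded is 3.6 at price 101.
The demand price at Q = 3.6 is 107.8. CS is the trapezoid between demand and 101 over [0, 3.6]: (1/2)[(115 - 101) + (107.8 - 101)](3.6) = 37.44.

37.44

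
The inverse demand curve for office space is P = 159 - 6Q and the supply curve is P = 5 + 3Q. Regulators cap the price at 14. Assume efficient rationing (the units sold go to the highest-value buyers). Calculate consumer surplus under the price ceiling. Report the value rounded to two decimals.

Without the control, 159 - 6Q = 5 + 3Q so Q* = 17.1111 and P* = 56.3333.
At P = 14, sellers supply (14 - 5)/3 = 3 while buyers want more, so the quantity traded is 3 at price 14.
The demand price at Q = 3 is 141. CS is the trapezoid between demand and 14 over [0, 3]: (1/2)[(159 - 14) + (141 - 14)](3) = 408.

408.00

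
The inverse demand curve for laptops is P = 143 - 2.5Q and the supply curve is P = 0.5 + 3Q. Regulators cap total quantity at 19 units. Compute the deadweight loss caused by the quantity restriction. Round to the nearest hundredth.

Without the quota, 143 - 2.5Q = 0.5 + 3Q gives Q* = 25.9091.
At Q = 19 the demand price is 143 - 2.5(19) = 95.5 and the supply price is 0.5 + 3(19) = 57.5.
DWL = (1/2)(gap between curves at 19) x (Q* - 19) = (1/2)(38)(6.9091) = 131.2727.

131.27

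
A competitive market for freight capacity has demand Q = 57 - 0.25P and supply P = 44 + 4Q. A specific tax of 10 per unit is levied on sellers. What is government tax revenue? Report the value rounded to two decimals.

Rewriting demand in inverse form: P = 228 - 4Q.
Without the tax, 228 - 4Q = 44 + 4Q so Q* = 23 and P* = 136.
With the tax, sellers need 10 more per unit: 228 - 4Q = 44 + 4Q + 10, so Q_t = 21.75. Buyers pay P_b = 141; sellers receive P_s = P_b - 10 = 131.
Tax revenue = t x Q_t = 10 x 21.75 = 217.5.

217.50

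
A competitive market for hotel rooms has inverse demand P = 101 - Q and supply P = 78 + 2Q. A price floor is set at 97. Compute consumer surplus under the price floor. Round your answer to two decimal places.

8.00

Free-market equilibrium: 101 - Q = 78 + 2Q gives Q* = 7.6667, P* = 93.3333.
At P = 97, buyers demand (101 - 97)/1 = 4 while sellers would supply more, so the quantity traded is 4 at price 97.
CS is the triangle under demand above 97: (1/2)(4)(101 - 97) = 8.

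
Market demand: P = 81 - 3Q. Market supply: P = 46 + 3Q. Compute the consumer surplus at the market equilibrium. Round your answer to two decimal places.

51.04

Setting demand equal to supply, 35 = 6Q, so Q* = 5.8333 and P* = 63.5.
CS is the area between the demand curve and P* from 0 to Q*: (1/2)(5.8333)(17.5) = 51.0417.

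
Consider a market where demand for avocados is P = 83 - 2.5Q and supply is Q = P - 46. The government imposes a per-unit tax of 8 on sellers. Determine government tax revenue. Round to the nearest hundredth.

Rewriting supply in inverse form: P = 46 + Q.
Without the tax, 83 - 2.5Q = 46 + Q so Q* = 10.5714 and P* = 56.5714.
With the tax, sellers need 8 more per unit: 83 - 2.5Q = 46 + Q + 8, so Q_t = 8.2857. Buyers pay P_b = 62.2857; sellers receive P_s = P_b - 8 = 54.2857.
Tax revenue = t x Q_t = 8 x 8.2857 = 66.2857.

66.29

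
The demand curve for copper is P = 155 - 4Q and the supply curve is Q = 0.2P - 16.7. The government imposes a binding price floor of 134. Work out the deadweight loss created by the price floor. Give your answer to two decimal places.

32.67

Rewriting supply in inverse form: P = 83.5 + 5Q.
Without the control, 155 - 4Q = 83.5 + 5Q so Q* = 7.9444 and P* = 123.2222.
At the floor price 134, quantity demanded is (155 - 134)/4 = 5.25; demand is the short side, so Q = 5.25 trades at P = 134.
At Q = 5.25 the demand price is 134 and the supply price is 109.75. Deadweight loss is the triangle between the curves from 5.25 to 7.9444: (1/2)(134 - 109.75)(7.9444 - 5.25) = 32.6701.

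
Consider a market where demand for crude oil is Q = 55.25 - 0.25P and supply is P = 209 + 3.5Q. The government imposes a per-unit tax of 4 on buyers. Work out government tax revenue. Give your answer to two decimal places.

Rewriting demand in inverse form: P = 221 - 4Q.
Without the tax, 221 - 4Q = 209 + 3.5Q so Q* = 1.6 and P* = 214.6.
A tax on buyers shifts demand down by 4: (221 - 4) - 4Q = 209 + 3.5Q, so Q_t = 1.0667. Buyers pay P_b = 216.7333; sellers receive P_s = P_b - 4 = 212.7333.
Revenue is the tax times quantity traded: 4 x 1.0667 = 4.2667.

4.27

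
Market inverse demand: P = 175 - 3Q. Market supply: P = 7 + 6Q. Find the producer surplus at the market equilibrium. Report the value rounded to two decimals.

Set 175 - 3Q = 7 + 6Q, which gives 168 = 9Q, so Q* = 18.6667 and P* = 175 - 3(18.6667) = 119.
PS is the area between P* and the supply curve from 0 to Q*: (1/2)(18.6667)(112) = 1045.3333.

1045.33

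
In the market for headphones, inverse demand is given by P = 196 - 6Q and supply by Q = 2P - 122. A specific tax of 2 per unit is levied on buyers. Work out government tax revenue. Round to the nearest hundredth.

40.92

Rewriting supply in inverse form: P = 61 + 0.5Q.
Without the tax, 196 - 6Q = 61 + 0.5Q so Q* = 20.7692 and P* = 71.3846.
With the tax, buyers' net willingness to pay falls by 2: (196 - 2) - 6Q = 61 + 0.5Q, so Q_t = 20.4615. Buyers pay P_b = 73.2308; sellers receive P_s = P_b - 2 = 71.2308.
Tax revenue = t x Q_t = 2 x 20.4615 = 40.9231.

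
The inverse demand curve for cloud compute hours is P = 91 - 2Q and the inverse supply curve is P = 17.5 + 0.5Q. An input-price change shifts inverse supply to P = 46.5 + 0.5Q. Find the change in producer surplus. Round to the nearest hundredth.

Initial equilibrium: Q_0 = 29.4, P_0 = 32.2; CS_0 = (1/2)(29.4)(58.8) = 864.36, PS_0 = (1/2)(29.4)(14.7) = 216.09.
New equilibrium: 91 - 2Q = 46.5 + 0.5Q gives Q_1 = 17.8, P_1 = 55.4; CS_1 = 316.84, PS_1 = 79.21.
Change in producer surplus = 79.21 - 216.09 = -136.88.

-136.88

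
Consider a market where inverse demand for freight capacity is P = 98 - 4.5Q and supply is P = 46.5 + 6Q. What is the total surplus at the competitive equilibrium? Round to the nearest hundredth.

126.30

Equilibrium: 98 - 4.5Q = 46.5 + 6Q, so Q* = 4.9048 and P* = 75.9286.
CS = (1/2)(4.9048)(22.0714) = 54.1276 and PS = (1/2)(4.9048)(29.4286) = 72.1701, so total surplus = 126.2976.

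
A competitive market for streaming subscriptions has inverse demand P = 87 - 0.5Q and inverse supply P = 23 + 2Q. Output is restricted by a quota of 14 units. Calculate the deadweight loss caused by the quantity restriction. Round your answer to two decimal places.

Without the quota, 87 - 0.5Q = 23 + 2Q gives Q* = 25.6.
At Q = 14 the demand price is 87 - 0.5(14) = 80 and the supply price is 23 + 2(14) = 51.
DWL = (1/2)(gap between curves at 14) x (Q* - 14) = (1/2)(29)(11.6) = 168.2.

168.20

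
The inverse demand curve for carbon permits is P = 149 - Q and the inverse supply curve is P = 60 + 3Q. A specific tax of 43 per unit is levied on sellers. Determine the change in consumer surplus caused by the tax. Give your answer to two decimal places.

Pre-tax equilibrium: 149 - Q = 60 + 3Q gives Q* = 22.25, P* = 126.75.
With the tax, sellers need 43 more per unit: 149 - Q = 60 + 3Q + 43, so Q_t = 11.5. Buyers pay P_b = 137.5; sellers receive P_s = P_b - 43 = 94.5.
CS falls from (1/2)(22.25)(22.25) = 247.5312 to (1/2)(11.5)(11.5) = 66.125, a change of -181.4062.

-181.41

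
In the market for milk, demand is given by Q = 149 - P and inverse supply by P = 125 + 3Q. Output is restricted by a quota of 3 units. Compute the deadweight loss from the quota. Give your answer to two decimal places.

Rewriting demand in inverse form: P = 149 - Q.
Unrestricted equilibrium: Q* = (149 - 125)/(1 + 3) = 6.
At Q = 3 the demand price is 149 - (3) = 146 and the supply price is 125 + 3(3) = 134.
Deadweight loss is the triangle between the curves from 3 to 6: (1/2)(146 - 134)(6 - 3) = 18.

18.00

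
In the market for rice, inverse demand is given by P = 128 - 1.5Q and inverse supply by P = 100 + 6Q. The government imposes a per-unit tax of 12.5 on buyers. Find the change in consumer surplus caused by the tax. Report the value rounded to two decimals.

-7.25

Pre-tax equilibrium: 128 - 1.5Q = 100 + 6Q gives Q* = 3.7333, P* = 122.4.
A tax on buyers shifts demand down by 12.5: (128 - 12.5) - 1.5Q = 100 + 6Q, so Q_t = 2.0667. Buyers pay P_b = 124.9; sellers receive P_s = P_b - 12.5 = 112.4.
CS falls from (1/2)(3.7333)(5.6) = 10.4533 to (1/2)(2.0667)(3.1) = 3.2033, a change of -7.25.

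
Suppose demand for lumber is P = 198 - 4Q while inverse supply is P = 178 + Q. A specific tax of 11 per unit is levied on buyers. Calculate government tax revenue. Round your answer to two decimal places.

Pre-tax equilibrium: 198 - 4Q = 178 + Q gives Q* = 4, P* = 182.
A tax on buyers shifts demand down by 11: (198 - 11) - 4Q = 178 + Q, so Q_t = 1.8. Buyers pay P_b = 190.8; sellers receive P_s = P_b - 11 = 179.8.
Revenue is the tax times quantity traded: 11 x 1.8 = 19.8.

19.80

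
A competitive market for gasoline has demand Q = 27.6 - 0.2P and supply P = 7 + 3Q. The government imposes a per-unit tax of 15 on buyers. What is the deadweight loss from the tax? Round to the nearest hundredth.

14.06

Rewriting demand in inverse form: P = 138 - 5Q.
Pre-tax equilibrium: 138 - 5Q = 7 + 3Q gives Q* = 16.375, P* = 56.125.
A tax on buyers shifts demand down by 15: (138 - 15) - 5Q = 7 + 3Q, so Q_t = 14.5. Buyers pay P_b = 65.5; sellers receive P_s = P_b - 15 = 50.5.
Deadweight loss is the triangle between the curves from Q_t to Q*: (1/2)(16.375 - 14.5)(15) = 14.0625.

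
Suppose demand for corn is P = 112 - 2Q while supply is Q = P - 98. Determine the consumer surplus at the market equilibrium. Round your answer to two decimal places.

Rewriting supply in inverse form: P = 98 + Q.
Set 112 - 2Q = 98 + Q, which gives 14 = 3Q, so Q* = 4.6667 and P* = 112 - 2(4.6667) = 102.6667.
The demand choke price is 112, so CS = (1/2)(Q*)(112 - P*) = (1/2)(4.6667)(9.3333) = 21.7778.

21.78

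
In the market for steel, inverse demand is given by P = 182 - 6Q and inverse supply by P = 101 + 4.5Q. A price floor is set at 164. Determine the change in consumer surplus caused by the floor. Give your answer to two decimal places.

Without the control, 182 - 6Q = 101 + 4.5Q so Q* = 7.7143 and P* = 135.7143.
At the floor price 164, quantity demanded is (182 - 164)/6 = 3; demand is the short side, so Q = 3 trades at P = 164.
CS goes from (1/2)(7.7143)(46.2857) = 178.5306 to 27 (computed as (182 - 164)(3) - (1/2)(6)(3)^2), a change of -151.5306.

-151.53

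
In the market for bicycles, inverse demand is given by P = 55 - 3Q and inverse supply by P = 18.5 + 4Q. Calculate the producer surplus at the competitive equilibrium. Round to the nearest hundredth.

54.38

Equilibrium: 55 - 3Q = 18.5 + 4Q, so Q* = 5.2143 and P* = 39.3571.
PS is the area between P* and the supply curve from 0 to Q*: (1/2)(5.2143)(20.8571) = 54.3776.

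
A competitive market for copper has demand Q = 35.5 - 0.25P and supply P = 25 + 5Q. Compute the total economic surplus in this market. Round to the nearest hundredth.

Rewriting demand in inverse form: P = 142 - 4Q.
Set 142 - 4Q = 25 + 5Q, which gives 117 = 9Q, so Q* = 13 and P* = 142 - 4(13) = 90.
Total surplus is the full triangle between the curves from 0 to Q*: (1/2)(13)(142 - 25) = 760.5.

760.50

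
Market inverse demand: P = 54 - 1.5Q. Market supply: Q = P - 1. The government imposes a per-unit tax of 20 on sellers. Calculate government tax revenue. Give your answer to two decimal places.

Rewriting supply in inverse form: P = 1 + Q.
Without the tax, 54 - 1.5Q = 1 + Q so Q* = 21.2 and P* = 22.2.
A tax on sellers shifts supply up by 20: 54 - 1.5Q = 1 + Q + 20, so Q_t = 13.2. Buyers pay P_b = 34.2; sellers receive P_s = P_b - 20 = 14.2.
Revenue is the tax times quantity traded: 20 x 13.2 = 264.

264.00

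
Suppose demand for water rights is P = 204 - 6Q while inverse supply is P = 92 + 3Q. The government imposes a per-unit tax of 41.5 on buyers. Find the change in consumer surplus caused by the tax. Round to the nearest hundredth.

-280.51

Without the tax, 204 - 6Q = 92 + 3Q so Q* = 12.4444 and P* = 129.3333.
With the tax, buyers' net willingness to pay falls by 41.5: (204 - 41.5) - 6Q = 92 + 3Q, so Q_t = 7.8333. Buyers pay P_b = 157; sellers receive P_s = P_b - 41.5 = 115.5.
Consumers lose the trapezoid between P* and P_b out to Q_t plus the triangle from Q_t to Q*: change in CS = 184.0833 - 464.5926 = -280.5093.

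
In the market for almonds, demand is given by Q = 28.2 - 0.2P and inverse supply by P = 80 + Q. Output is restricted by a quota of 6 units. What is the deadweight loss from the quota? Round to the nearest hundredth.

Rewriting demand in inverse form: P = 141 - 5Q.
Without the quota, 141 - 5Q = 80 + Q gives Q* = 10.1667.
At Q = 6 the demand price is 141 - 5(6) = 111 and the supply price is 80 + (6) = 86.
DWL = (1/2)(gap between curves at 6) x (Q* - 6) = (1/2)(25)(4.1667) = 52.0833.

52.08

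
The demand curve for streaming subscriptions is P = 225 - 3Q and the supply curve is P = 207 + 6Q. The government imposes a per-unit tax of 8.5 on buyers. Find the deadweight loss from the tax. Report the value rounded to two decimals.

Pre-tax equilibrium: 225 - 3Q = 207 + 6Q gives Q* = 2, P* = 219.
With the tax, buyers' net willingness to pay falls by 8.5: (225 - 8.5) - 3Q = 207 + 6Q, so Q_t = 1.0556. Buyers pay P_b = 221.8333; sellers receive P_s = P_b - 8.5 = 213.3333.
The welfare triangle lost has base Q* - Q_t = 0.9444 and height t = 8.5, so DWL = (1/2)(0.9444)(8.5) = 4.0139.

4.01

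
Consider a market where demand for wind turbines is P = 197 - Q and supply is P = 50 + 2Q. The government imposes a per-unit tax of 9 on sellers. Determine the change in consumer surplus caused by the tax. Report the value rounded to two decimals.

Without the tax, 197 - Q = 50 + 2Q so Q* = 49 and P* = 148.
With the tax, sellers need 9 more per unit: 197 - Q = 50 + 2Q + 9, so Q_t = 46. Buyers pay P_b = 151; sellers receive P_s = P_b - 9 = 142.
CS falls from (1/2)(49)(49) = 1200.5 to (1/2)(46)(46) = 1058, a change of -142.5.

-142.50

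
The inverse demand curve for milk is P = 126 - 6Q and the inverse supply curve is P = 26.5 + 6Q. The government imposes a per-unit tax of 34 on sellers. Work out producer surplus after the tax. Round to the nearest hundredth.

Pre-tax equilibrium: 126 - 6Q = 26.5 + 6Q gives Q* = 8.2917, P* = 76.25.
With the tax, sellers need 34 more per unit: 126 - 6Q = 26.5 + 6Q + 34, so Q_t = 5.4583. Buyers pay P_b = 93.25; sellers receive P_s = P_b - 34 = 59.25.
Producer surplus is the triangle above supply below P_s: (1/2)(5.4583)(59.25 - 26.5) = 89.3802.

89.38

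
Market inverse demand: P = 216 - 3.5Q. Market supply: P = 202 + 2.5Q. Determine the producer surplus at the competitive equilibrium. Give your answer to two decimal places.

6.81

Set 216 - 3.5Q = 202 + 2.5Q, which gives 14 = 6Q, so Q* = 2.3333 and P* = 216 - 3.5(2.3333) = 207.8333.
The supply curve's price intercept is 202, so PS = (1/2)(Q*)(P* - 202) = (1/2)(2.3333)(5.8333) = 6.8056.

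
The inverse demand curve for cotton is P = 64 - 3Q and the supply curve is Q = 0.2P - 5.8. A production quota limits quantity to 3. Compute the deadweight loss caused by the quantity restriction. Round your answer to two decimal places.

Rewriting supply in inverse form: P = 29 + 5Q.
Unrestricted equilibrium: Q* = (64 - 29)/(3 + 5) = 4.375.
At Q = 3 the demand price is 64 - 3(3) = 55 and the supply price is 29 + 5(3) = 44.
Deadweight loss is the triangle between the curves from 3 to 4.375: (1/2)(55 - 44)(4.375 - 3) = 7.5625.

7.56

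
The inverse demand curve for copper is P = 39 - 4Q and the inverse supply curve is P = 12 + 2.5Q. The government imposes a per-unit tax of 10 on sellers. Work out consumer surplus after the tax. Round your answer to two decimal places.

13.68

Pre-tax equilibrium: 39 - 4Q = 12 + 2.5Q gives Q* = 4.1538, P* = 22.3846.
With the tax, sellers need 10 more per unit: 39 - 4Q = 12 + 2.5Q + 10, so Q_t = 2.6154. Buyers pay P_b = 28.5385; sellers receive P_s = P_b - 10 = 18.5385.
CS = (1/2)(Q_t)(39 - P_b) = (1/2)(2.6154)(10.4615) = 13.6805.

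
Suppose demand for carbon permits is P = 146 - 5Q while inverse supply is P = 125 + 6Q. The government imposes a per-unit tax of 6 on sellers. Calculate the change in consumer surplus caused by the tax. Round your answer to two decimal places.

-4.46

Without the tax, 146 - 5Q = 125 + 6Q so Q* = 1.9091 and P* = 136.4545.
With the tax, sellers need 6 more per unit: 146 - 5Q = 125 + 6Q + 6, so Q_t = 1.3636. Buyers pay P_b = 139.1818; sellers receive P_s = P_b - 6 = 133.1818.
CS falls from (1/2)(1.9091)(9.5455) = 9.1116 to (1/2)(1.3636)(6.8182) = 4.6488, a change of -4.4628.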